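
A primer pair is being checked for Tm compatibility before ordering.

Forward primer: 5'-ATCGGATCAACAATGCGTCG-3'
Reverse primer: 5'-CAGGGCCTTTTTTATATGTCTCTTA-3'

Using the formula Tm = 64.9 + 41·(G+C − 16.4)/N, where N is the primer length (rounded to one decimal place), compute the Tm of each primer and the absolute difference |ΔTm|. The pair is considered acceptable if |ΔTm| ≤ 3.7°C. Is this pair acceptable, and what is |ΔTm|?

Forward: G+C = 10, N = 20 → Tm = 64.9 + 41·(10 − 16.4)/20 = 51.8°C.
Reverse: G+C = 9, N = 25 → Tm = 64.9 + 41·(9 − 16.4)/25 = 52.8°C.
|ΔTm| = |51.8 − 52.8| = 1.0°C, ≤ 3.7°C.

|ΔTm| = 1.0°C; the pair is acceptable.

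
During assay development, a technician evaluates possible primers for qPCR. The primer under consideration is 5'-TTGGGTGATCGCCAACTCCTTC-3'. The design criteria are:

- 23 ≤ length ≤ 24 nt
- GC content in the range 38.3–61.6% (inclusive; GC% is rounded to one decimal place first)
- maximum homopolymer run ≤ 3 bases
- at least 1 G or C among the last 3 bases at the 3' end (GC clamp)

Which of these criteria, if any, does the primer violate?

Fails: length.

Base counts: A=3, T=7, G=5, C=7 (length 22).
length: length 22, outside 23–24 ✗
GC content: GC 12/22 = 54.5% ✓
homopolymer run: longest run = 3 ✓
GC clamp: 3' end TTC has 1 G/C ✓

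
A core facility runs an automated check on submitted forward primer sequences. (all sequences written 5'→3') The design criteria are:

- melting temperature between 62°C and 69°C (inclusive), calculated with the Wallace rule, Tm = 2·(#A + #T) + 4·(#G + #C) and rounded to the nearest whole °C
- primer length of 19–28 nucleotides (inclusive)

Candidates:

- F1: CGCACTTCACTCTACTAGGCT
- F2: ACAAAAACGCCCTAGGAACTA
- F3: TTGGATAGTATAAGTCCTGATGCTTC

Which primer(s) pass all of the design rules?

F1 (21 nt, A=4 T=6 G=3 C=8): Tm = 2·10 + 4·11 = 64°C ✓; length 21 ✓ — passes.
F2 (21 nt, A=10 T=2 G=3 C=6): Tm = 2·12 + 4·9 = 60°C, outside 62–69°C ✗; length 21 ✓ — fails.
F3 (26 nt, A=6 T=10 G=6 C=4): Tm = 2·16 + 4·10 = 72°C, outside 62–69°C ✗; length 26 ✓ — fails.

F1 only.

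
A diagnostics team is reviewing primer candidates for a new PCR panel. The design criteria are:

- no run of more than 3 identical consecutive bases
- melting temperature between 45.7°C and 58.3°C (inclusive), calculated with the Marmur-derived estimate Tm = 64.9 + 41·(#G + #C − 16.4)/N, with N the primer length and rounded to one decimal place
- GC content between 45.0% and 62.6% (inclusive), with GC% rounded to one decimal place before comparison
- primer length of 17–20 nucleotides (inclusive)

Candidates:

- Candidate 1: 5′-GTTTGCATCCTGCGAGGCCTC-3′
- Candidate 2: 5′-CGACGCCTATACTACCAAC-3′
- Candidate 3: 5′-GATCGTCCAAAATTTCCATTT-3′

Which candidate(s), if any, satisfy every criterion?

Candidate 2 only.

Candidate 1 (21 nt, A=2 T=6 G=6 C=7): longest run = 3 ✓; Tm = 64.9 + 41·(13 − 16.4)/21 = 58.3°C ✓; GC 13/21 = 61.9% ✓; length 21, outside 17–20 ✗ — fails.
Candidate 2 (19 nt, A=6 T=3 G=2 C=8): longest run = 2 ✓; Tm = 64.9 + 41·(10 − 16.4)/19 = 51.1°C ✓; GC 10/19 = 52.6% ✓; length 19 ✓ — passes.
Candidate 3 (21 nt, A=6 T=8 G=2 C=5): longest run = 4, exceeds 3 ✗; Tm = 64.9 + 41·(7 − 16.4)/21 = 46.5°C ✓; GC 7/21 = 33.3%, outside 45.0–62.6% ✗; length 21, outside 17–20 ✗ — fails.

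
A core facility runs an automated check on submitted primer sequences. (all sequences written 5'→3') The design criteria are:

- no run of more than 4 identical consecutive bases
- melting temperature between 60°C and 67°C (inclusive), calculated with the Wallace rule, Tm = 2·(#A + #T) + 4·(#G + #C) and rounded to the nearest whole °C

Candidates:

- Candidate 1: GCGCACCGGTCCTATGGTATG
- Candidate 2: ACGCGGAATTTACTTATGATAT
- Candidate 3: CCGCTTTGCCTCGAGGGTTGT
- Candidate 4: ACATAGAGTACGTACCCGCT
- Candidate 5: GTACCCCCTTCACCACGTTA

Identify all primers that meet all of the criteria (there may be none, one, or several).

Candidate 1 (21 nt, A=3 T=5 G=7 C=6): longest run = 2 ✓; Tm = 2·8 + 4·13 = 68°C, outside 60–67°C ✗ — fails.
Candidate 2 (22 nt, A=7 T=8 G=4 C=3): longest run = 3 ✓; Tm = 2·15 + 4·7 = 58°C, outside 60–67°C ✗ — fails.
Candidate 3 (21 nt, A=1 T=7 G=7 C=6): longest run = 3 ✓; Tm = 2·8 + 4·13 = 68°C, outside 60–67°C ✗ — fails.
Candidate 4 (20 nt, A=6 T=4 G=4 C=6): longest run = 3 ✓; Tm = 2·10 + 4·10 = 60°C ✓ — passes.
Candidate 5 (20 nt, A=4 T=5 G=2 C=9): longest run = 5, exceeds 4 ✗; Tm = 2·9 + 4·11 = 62°C ✓ — fails.

Candidate 4 only.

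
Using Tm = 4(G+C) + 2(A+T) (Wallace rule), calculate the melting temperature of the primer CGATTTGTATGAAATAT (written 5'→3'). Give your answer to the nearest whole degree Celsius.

Base counts: A=6, T=7, G=3, C=1 (length 17).
Tm = 2·(6+7) + 4·(3+1) = 2·13 + 4·4 = 26 + 16 = 42°C.

42°C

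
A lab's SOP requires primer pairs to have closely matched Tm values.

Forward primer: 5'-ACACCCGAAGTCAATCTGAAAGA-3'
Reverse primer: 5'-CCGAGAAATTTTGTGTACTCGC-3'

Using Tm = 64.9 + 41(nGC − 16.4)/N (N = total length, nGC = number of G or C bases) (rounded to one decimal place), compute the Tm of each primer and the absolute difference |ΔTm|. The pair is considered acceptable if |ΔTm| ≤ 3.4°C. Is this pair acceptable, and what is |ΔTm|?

|ΔTm| = 0.5°C; the pair is acceptable.

Forward: G+C = 10, N = 23 → Tm = 64.9 + 41·(10 − 16.4)/23 = 53.5°C.
Reverse: G+C = 10, N = 22 → Tm = 64.9 + 41·(10 − 16.4)/22 = 53.0°C.
|ΔTm| = |53.5 − 53.0| = 0.5°C, ≤ 3.4°C.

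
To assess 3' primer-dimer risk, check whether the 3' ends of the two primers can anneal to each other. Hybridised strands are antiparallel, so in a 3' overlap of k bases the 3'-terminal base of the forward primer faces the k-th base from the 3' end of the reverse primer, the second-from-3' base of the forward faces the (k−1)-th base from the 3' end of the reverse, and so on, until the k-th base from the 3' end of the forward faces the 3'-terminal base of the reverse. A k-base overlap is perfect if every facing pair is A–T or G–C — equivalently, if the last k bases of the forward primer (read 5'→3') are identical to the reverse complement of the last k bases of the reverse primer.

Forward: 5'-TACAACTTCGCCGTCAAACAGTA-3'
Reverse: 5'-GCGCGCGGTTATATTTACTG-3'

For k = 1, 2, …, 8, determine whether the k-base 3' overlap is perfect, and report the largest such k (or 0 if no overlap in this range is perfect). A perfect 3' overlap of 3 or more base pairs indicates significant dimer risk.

Longest perfect overlap: 5 complementary base pairs; significant dimer risk (threshold 3).

Last 8 bases (5'→3') — forward …AAACAGTA, reverse …ATTTACTG.
Reverse complement of the reverse primer's last 8 bases: CAGTAAAT; its first k bases are the reverse complement of the reverse primer's last k bases, so a perfect k-base overlap needs the forward primer's last k bases to equal them.
Comparing (forward last k vs required): k=1: A vs C ✗; k=2: TA vs CA ✗; k=3: GTA vs CAG ✗; k=4: AGTA vs CAGT ✗; k=5: CAGTA vs CAGTA ✓; k=6: ACAGTA vs CAGTAA ✗; k=7: AACAGTA vs CAGTAAA ✗; k=8: AAACAGTA vs CAGTAAAT ✗.
Only k = 5 is perfect, so the longest perfect 3' overlap is 5.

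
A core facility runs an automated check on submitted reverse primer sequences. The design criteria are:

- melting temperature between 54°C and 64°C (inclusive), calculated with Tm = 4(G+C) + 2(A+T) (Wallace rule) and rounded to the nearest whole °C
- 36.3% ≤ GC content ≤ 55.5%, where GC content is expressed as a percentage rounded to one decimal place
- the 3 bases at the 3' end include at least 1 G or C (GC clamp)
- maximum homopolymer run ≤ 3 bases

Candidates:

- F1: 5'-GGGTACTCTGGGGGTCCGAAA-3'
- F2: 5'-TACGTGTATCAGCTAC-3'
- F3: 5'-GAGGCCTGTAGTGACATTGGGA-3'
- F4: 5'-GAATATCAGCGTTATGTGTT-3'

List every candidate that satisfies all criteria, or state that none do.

F1 (21 nt, A=4 T=4 G=9 C=4): Tm = 2·8 + 4·13 = 68°C, outside 54–64°C ✗; GC 13/21 = 61.9%, outside 36.3–55.5% ✗; 3' end AAA has 0 G/C, need ≥1 ✗; longest run = 5, exceeds 3 ✗ — fails.
F2 (16 nt, A=4 T=5 G=3 C=4): Tm = 2·9 + 4·7 = 46°C, outside 54–64°C ✗; GC 7/16 = 43.8% ✓; 3' end TAC has 1 G/C ✓; longest run = 1 ✓ — fails.
F3 (22 nt, A=5 T=5 G=9 C=3): Tm = 2·10 + 4·12 = 68°C, outside 54–64°C ✗; GC 12/22 = 54.5% ✓; 3' end GGA has 2 G/C ✓; longest run = 3 ✓ — fails.
F4 (20 nt, A=5 T=8 G=5 C=2): Tm = 2·13 + 4·7 = 54°C ✓; GC 7/20 = 35.0%, outside 36.3–55.5% ✗; 3' end GTT has 1 G/C ✓; longest run = 2 ✓ — fails.

None of the candidates satisfy all criteria.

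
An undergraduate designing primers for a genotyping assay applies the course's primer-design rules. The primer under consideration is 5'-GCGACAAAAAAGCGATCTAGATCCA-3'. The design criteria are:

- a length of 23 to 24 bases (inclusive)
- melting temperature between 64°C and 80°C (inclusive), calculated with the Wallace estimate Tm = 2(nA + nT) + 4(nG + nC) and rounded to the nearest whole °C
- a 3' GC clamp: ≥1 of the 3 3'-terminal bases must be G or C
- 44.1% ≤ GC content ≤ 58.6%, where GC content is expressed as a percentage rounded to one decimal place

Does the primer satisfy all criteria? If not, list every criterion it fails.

Base counts: A=11, T=3, G=5, C=6 (length 25).
length: length 25, outside 23–24 ✗
Tm: Tm = 2·14 + 4·11 = 72°C ✓
GC clamp: 3' end CCA has 2 G/C ✓
GC content: GC 11/25 = 44.0%, outside 44.1–58.6% ✗

Fails: length, GC content.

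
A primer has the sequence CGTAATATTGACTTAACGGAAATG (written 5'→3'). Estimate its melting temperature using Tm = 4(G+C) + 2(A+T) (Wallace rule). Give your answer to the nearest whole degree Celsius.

64°C

Base counts: A=9, T=7, G=5, C=3 (length 24).
Tm = 2·(9+7) + 4·(5+3) = 2·16 + 4·8 = 32 + 32 = 64°C.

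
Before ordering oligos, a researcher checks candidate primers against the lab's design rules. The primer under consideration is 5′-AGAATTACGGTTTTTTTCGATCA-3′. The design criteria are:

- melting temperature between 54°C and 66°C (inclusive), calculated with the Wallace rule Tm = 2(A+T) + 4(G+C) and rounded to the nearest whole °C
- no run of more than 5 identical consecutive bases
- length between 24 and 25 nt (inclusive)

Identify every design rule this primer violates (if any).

Base counts: A=6, T=10, G=4, C=3 (length 23).
Tm: Tm = 2·16 + 4·7 = 60°C ✓
homopolymer run: longest run = 7, exceeds 5 ✗
length: length 23, outside 24–25 ✗

Fails: homopolymer run, length.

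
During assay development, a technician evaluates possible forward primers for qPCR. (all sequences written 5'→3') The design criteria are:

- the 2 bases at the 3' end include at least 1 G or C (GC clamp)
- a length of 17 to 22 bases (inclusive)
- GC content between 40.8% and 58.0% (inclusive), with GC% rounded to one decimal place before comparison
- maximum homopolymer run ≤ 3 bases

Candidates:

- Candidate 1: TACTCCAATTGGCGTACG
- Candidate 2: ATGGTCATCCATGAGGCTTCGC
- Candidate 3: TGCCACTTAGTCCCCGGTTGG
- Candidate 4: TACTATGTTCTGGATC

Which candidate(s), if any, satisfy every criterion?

Candidate 1 and Candidate 2.

Candidate 1 (18 nt, A=4 T=5 G=4 C=5): 3' end CG has 2 G/C ✓; length 18 ✓; GC 9/18 = 50.0% ✓; longest run = 2 ✓ — passes.
Candidate 2 (22 nt, A=4 T=6 G=6 C=6): 3' end GC has 2 G/C ✓; length 22 ✓; GC 12/22 = 54.5% ✓; longest run = 2 ✓ — passes.
Candidate 3 (21 nt, A=2 T=6 G=6 C=7): 3' end GG has 2 G/C ✓; length 21 ✓; GC 13/21 = 61.9%, outside 40.8–58.0% ✗; longest run = 4, exceeds 3 ✗ — fails.
Candidate 4 (16 nt, A=3 T=7 G=3 C=3): 3' end TC has 1 G/C ✓; length 16, outside 17–22 ✗; GC 6/16 = 37.5%, outside 40.8–58.0% ✗; longest run = 2 ✓ — fails.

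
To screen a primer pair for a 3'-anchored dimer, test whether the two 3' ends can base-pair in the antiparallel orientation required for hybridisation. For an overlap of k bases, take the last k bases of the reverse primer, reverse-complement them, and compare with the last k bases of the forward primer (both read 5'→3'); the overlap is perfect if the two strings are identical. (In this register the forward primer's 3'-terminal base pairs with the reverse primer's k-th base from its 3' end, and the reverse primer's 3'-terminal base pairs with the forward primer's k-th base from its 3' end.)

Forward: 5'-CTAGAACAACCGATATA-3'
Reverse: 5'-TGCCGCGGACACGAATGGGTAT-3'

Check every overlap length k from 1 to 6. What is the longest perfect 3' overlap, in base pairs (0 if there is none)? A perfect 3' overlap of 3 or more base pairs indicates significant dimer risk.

Last 6 bases (5'→3') — forward …GATATA, reverse …GGGTAT.
Reverse complement of the reverse primer's last 6 bases: ATACCC; its first k bases are the reverse complement of the reverse primer's last k bases, so a perfect k-base overlap needs the forward primer's last k bases to equal them.
Comparing (forward last k vs required): k=1: A vs A ✓; k=2: TA vs AT ✗; k=3: ATA vs ATA ✓; k=4: TATA vs ATAC ✗; k=5: ATATA vs ATACC ✗; k=6: GATATA vs ATACCC ✗.
Perfect overlaps at k = 1, 3; the largest is 3.

Longest perfect overlap: 3 complementary base pairs; significant dimer risk (threshold 3).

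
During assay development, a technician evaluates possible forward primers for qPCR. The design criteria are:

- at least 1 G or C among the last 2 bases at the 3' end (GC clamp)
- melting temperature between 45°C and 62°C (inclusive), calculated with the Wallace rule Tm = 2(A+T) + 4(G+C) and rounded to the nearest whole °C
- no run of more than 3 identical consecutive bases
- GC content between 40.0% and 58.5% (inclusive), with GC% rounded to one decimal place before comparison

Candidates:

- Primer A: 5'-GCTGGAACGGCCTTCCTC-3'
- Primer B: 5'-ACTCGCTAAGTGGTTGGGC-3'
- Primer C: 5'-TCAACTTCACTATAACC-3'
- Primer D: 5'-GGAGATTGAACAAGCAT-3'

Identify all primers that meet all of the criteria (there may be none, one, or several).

Primer B only.

Primer A (18 nt, A=2 T=4 G=5 C=7): 3' end TC has 1 G/C ✓; Tm = 2·6 + 4·12 = 60°C ✓; longest run = 2 ✓; GC 12/18 = 66.7%, outside 40.0–58.5% ✗ — fails.
Primer B (19 nt, A=3 T=5 G=7 C=4): 3' end GC has 2 G/C ✓; Tm = 2·8 + 4·11 = 60°C ✓; longest run = 3 ✓; GC 11/19 = 57.9% ✓ — passes.
Primer C (17 nt, A=6 T=5 G=0 C=6): 3' end CC has 2 G/C ✓; Tm = 2·11 + 4·6 = 46°C ✓; longest run = 2 ✓; GC 6/17 = 35.3%, outside 40.0–58.5% ✗ — fails.
Primer D (17 nt, A=7 T=3 G=5 C=2): 3' end AT has 0 G/C, need ≥1 ✗; Tm = 2·10 + 4·7 = 48°C ✓; longest run = 2 ✓; GC 7/17 = 41.2% ✓ — fails.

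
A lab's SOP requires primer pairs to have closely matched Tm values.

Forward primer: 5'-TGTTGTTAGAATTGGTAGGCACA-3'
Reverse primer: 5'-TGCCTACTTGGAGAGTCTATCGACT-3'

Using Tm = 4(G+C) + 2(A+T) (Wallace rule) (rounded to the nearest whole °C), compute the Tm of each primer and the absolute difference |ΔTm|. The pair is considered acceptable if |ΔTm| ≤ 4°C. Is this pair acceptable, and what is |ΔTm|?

|ΔTm| = 10°C; the pair is not acceptable.

Forward: A=6 T=8 G=7 C=2 → Tm = 2·14 + 4·9 = 64°C.
Reverse: A=5 T=8 G=6 C=6 → Tm = 2·13 + 4·12 = 74°C.
|ΔTm| = |64 − 74| = 10°C, > 4°C.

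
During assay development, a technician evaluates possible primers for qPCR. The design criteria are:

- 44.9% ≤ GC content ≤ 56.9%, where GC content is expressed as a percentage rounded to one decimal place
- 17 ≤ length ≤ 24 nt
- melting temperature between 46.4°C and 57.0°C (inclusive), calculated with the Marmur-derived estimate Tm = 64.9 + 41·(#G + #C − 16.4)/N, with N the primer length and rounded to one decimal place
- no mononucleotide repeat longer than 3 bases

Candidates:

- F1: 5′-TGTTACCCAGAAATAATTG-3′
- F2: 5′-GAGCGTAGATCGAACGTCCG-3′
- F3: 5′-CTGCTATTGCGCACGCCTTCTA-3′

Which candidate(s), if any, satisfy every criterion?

F1 (19 nt, A=7 T=6 G=3 C=3): GC 6/19 = 31.6%, outside 44.9–56.9% ✗; length 19 ✓; Tm = 64.9 + 41·(6 − 16.4)/19 = 42.5°C, outside 46.4–57.0°C ✗; longest run = 3 ✓ — fails.
F2 (20 nt, A=5 T=3 G=7 C=5): GC 12/20 = 60.0%, outside 44.9–56.9% ✗; length 20 ✓; Tm = 64.9 + 41·(12 − 16.4)/20 = 55.9°C ✓; longest run = 2 ✓ — fails.
F3 (22 nt, A=3 T=7 G=4 C=8): GC 12/22 = 54.5% ✓; length 22 ✓; Tm = 64.9 + 41·(12 − 16.4)/22 = 56.7°C ✓; longest run = 2 ✓ — passes.

F3 only.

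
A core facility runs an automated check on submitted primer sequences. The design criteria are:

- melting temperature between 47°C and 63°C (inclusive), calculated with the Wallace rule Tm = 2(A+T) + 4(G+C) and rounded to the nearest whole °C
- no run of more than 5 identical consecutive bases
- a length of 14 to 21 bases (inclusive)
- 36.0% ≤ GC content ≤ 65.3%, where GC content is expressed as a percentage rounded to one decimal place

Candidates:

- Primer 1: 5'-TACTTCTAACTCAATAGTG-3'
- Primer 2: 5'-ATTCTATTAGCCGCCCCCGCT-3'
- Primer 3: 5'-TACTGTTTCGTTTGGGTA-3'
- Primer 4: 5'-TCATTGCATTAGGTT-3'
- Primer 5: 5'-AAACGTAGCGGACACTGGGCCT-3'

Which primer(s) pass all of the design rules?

Primer 3 only.

Primer 1 (19 nt, A=6 T=7 G=2 C=4): Tm = 2·13 + 4·6 = 50°C ✓; longest run = 2 ✓; length 19 ✓; GC 6/19 = 31.6%, outside 36.0–65.3% ✗ — fails.
Primer 2 (21 nt, A=3 T=6 G=3 C=9): Tm = 2·9 + 4·12 = 66°C, outside 47–63°C ✗; longest run = 5 ✓; length 21 ✓; GC 12/21 = 57.1% ✓ — fails.
Primer 3 (18 nt, A=2 T=9 G=5 C=2): Tm = 2·11 + 4·7 = 50°C ✓; longest run = 3 ✓; length 18 ✓; GC 7/18 = 38.9% ✓ — passes.
Primer 4 (15 nt, A=3 T=7 G=3 C=2): Tm = 2·10 + 4·5 = 40°C, outside 47–63°C ✗; longest run = 2 ✓; length 15 ✓; GC 5/15 = 33.3%, outside 36.0–65.3% ✗ — fails.
Primer 5 (22 nt, A=6 T=3 G=7 C=6): Tm = 2·9 + 4·13 = 70°C, outside 47–63°C ✗; longest run = 3 ✓; length 22, outside 14–21 ✗; GC 13/22 = 59.1% ✓ — fails.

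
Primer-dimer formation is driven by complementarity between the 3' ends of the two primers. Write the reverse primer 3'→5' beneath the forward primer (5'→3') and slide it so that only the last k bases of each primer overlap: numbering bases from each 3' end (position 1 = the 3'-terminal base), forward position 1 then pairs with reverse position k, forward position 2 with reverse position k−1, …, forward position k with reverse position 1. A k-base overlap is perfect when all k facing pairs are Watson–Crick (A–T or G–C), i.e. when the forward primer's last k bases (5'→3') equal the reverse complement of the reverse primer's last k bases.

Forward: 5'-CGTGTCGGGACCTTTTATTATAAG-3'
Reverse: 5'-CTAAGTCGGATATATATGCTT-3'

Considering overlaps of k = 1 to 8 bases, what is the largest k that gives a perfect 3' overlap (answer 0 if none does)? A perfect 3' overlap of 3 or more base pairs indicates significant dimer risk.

Last 8 bases (5'→3') — forward …ATTATAAG, reverse …ATATGCTT.
Reverse complement of the reverse primer's last 8 bases: AAGCATAT; its first k bases are the reverse complement of the reverse primer's last k bases, so a perfect k-base overlap needs the forward primer's last k bases to equal them.
Comparing (forward last k vs required): k=1: G vs A ✗; k=2: AG vs AA ✗; k=3: AAG vs AAG ✓; k=4: TAAG vs AAGC ✗; k=5: ATAAG vs AAGCA ✗; k=6: TATAAG vs AAGCAT ✗; k=7: TTATAAG vs AAGCATA ✗; k=8: ATTATAAG vs AAGCATAT ✗.
Only k = 3 is perfect, so the longest perfect 3' overlap is 3.

Longest perfect overlap: 3 complementary base pairs; significant dimer risk (threshold 3).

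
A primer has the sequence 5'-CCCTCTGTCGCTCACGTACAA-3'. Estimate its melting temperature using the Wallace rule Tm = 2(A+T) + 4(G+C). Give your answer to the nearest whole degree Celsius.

66°C

Base counts: A=4, T=5, G=3, C=9 (length 21).
Tm = 2·(4+5) + 4·(3+9) = 2·9 + 4·12 = 18 + 48 = 66°C.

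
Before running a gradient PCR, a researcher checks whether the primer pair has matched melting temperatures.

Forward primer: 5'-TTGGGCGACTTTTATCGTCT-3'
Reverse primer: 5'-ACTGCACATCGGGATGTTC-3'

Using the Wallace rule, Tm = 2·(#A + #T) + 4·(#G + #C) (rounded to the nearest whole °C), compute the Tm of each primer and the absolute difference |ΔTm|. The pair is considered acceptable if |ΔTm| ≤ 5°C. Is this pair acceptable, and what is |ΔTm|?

|ΔTm| = 0°C; the pair is acceptable.

Forward: A=2 T=9 G=5 C=4 → Tm = 2·11 + 4·9 = 58°C.
Reverse: A=4 T=5 G=5 C=5 → Tm = 2·9 + 4·10 = 58°C.
|ΔTm| = |58 − 58| = 0°C, ≤ 5°C.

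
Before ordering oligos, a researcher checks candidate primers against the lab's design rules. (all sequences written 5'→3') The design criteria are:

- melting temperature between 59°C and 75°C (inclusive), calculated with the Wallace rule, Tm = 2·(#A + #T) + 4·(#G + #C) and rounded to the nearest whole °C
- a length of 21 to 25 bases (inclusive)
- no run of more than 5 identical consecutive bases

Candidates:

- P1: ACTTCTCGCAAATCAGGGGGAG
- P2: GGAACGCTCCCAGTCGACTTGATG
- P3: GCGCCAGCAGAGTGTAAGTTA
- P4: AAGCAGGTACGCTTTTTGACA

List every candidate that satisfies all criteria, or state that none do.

P1, P3 and P4.

P1 (22 nt, A=6 T=4 G=7 C=5): Tm = 2·10 + 4·12 = 68°C ✓; length 22 ✓; longest run = 5 ✓ — passes.
P2 (24 nt, A=5 T=5 G=7 C=7): Tm = 2·10 + 4·14 = 76°C, outside 59–75°C ✗; length 24 ✓; longest run = 3 ✓ — fails.
P3 (21 nt, A=6 T=4 G=7 C=4): Tm = 2·10 + 4·11 = 64°C ✓; length 21 ✓; longest run = 2 ✓ — passes.
P4 (21 nt, A=6 T=6 G=5 C=4): Tm = 2·12 + 4·9 = 60°C ✓; length 21 ✓; longest run = 5 ✓ — passes.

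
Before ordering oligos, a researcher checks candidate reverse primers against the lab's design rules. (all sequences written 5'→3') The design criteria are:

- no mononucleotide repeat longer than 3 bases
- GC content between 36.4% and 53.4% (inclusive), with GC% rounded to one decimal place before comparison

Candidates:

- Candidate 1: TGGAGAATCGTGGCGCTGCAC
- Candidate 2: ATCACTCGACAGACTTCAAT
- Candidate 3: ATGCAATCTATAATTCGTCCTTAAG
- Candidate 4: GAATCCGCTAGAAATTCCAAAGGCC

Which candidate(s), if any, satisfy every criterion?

Candidate 2 and Candidate 4.

Candidate 1 (21 nt, A=4 T=4 G=8 C=5): longest run = 2 ✓; GC 13/21 = 61.9%, outside 36.4–53.4% ✗ — fails.
Candidate 2 (20 nt, A=7 T=5 G=2 C=6): longest run = 2 ✓; GC 8/20 = 40.0% ✓ — passes.
Candidate 3 (25 nt, A=8 T=9 G=3 C=5): longest run = 2 ✓; GC 8/25 = 32.0%, outside 36.4–53.4% ✗ — fails.
Candidate 4 (25 nt, A=9 T=4 G=5 C=7): longest run = 3 ✓; GC 12/25 = 48.0% ✓ — passes.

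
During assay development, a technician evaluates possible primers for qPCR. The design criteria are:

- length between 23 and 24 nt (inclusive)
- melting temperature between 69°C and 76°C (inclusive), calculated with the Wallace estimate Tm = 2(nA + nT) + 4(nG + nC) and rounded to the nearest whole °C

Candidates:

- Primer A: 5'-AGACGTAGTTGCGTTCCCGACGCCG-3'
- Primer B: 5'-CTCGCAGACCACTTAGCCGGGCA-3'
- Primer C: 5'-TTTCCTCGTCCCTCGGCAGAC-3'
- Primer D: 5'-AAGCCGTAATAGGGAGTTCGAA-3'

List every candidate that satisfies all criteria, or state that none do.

Primer A (25 nt, A=4 T=5 G=8 C=8): length 25, outside 23–24 ✗; Tm = 2·9 + 4·16 = 82°C, outside 69–76°C ✗ — fails.
Primer B (23 nt, A=5 T=3 G=6 C=9): length 23 ✓; Tm = 2·8 + 4·15 = 76°C ✓ — passes.
Primer C (21 nt, A=2 T=6 G=4 C=9): length 21, outside 23–24 ✗; Tm = 2·8 + 4·13 = 68°C, outside 69–76°C ✗ — fails.
Primer D (22 nt, A=8 T=4 G=7 C=3): length 22, outside 23–24 ✗; Tm = 2·12 + 4·10 = 64°C, outside 69–76°C ✗ — fails.

Primer B only.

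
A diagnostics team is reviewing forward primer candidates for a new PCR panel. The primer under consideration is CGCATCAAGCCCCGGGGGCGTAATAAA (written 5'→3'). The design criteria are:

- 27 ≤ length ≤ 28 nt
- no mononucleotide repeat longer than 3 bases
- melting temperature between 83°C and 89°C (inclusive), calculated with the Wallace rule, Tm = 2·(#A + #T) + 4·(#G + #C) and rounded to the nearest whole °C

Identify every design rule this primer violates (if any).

Base counts: A=8, T=3, G=8, C=8 (length 27).
length: length 27 ✓
homopolymer run: longest run = 5, exceeds 3 ✗
Tm: Tm = 2·11 + 4·16 = 86°C ✓

Fails: homopolymer run.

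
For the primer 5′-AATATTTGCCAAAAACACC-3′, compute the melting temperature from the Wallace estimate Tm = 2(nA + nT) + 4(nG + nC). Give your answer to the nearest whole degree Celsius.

50°C

Base counts: A=9, T=4, G=1, C=5 (length 19).
Tm = 2·(9+4) + 4·(1+5) = 2·13 + 4·6 = 26 + 24 = 50°C.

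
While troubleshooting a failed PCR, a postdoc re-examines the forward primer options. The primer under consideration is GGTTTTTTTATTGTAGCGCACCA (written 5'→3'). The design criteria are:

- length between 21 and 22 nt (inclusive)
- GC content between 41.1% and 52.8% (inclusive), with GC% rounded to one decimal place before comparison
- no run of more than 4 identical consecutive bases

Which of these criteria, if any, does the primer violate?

Fails: length, GC content, homopolymer run.

Base counts: A=4, T=10, G=5, C=4 (length 23).
length: length 23, outside 21–22 ✗
GC content: GC 9/23 = 39.1%, outside 41.1–52.8% ✗
homopolymer run: longest run = 7, exceeds 4 ✗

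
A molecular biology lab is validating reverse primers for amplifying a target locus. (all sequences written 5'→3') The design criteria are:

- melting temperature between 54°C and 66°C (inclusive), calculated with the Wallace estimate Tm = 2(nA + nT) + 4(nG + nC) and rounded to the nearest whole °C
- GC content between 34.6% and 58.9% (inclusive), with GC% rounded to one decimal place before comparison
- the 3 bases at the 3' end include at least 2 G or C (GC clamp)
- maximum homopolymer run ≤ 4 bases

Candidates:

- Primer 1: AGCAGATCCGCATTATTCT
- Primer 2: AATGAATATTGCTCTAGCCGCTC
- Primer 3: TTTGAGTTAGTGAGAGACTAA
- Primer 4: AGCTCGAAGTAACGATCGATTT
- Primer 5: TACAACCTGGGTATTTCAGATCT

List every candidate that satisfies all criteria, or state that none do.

Primer 1 (19 nt, A=5 T=6 G=3 C=5): Tm = 2·11 + 4·8 = 54°C ✓; GC 8/19 = 42.1% ✓; 3' end TCT has 1 G/C, need ≥2 ✗; longest run = 2 ✓ — fails.
Primer 2 (23 nt, A=6 T=7 G=4 C=6): Tm = 2·13 + 4·10 = 66°C ✓; GC 10/23 = 43.5% ✓; 3' end CTC has 2 G/C ✓; longest run = 2 ✓ — passes.
Primer 3 (21 nt, A=7 T=7 G=6 C=1): Tm = 2·14 + 4·7 = 56°C ✓; GC 7/21 = 33.3%, outside 34.6–58.9% ✗; 3' end TAA has 0 G/C, need ≥2 ✗; longest run = 3 ✓ — fails.
Primer 4 (22 nt, A=7 T=6 G=5 C=4): Tm = 2·13 + 4·9 = 62°C ✓; GC 9/22 = 40.9% ✓; 3' end TTT has 0 G/C, need ≥2 ✗; longest run = 3 ✓ — fails.
Primer 5 (23 nt, A=6 T=8 G=4 C=5): Tm = 2·14 + 4·9 = 64°C ✓; GC 9/23 = 39.1% ✓; 3' end TCT has 1 G/C, need ≥2 ✗; longest run = 3 ✓ — fails.

Primer 2 only.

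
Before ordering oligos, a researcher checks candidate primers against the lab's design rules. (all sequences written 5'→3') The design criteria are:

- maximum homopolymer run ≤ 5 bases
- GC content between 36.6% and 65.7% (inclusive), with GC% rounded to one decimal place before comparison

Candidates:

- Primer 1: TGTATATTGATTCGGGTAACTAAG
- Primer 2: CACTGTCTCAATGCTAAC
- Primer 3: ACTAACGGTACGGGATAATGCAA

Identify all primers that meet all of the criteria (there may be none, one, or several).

Primer 2 and Primer 3.

Primer 1 (24 nt, A=7 T=9 G=6 C=2): longest run = 3 ✓; GC 8/24 = 33.3%, outside 36.6–65.7% ✗ — fails.
Primer 2 (18 nt, A=5 T=5 G=2 C=6): longest run = 2 ✓; GC 8/18 = 44.4% ✓ — passes.
Primer 3 (23 nt, A=9 T=4 G=6 C=4): longest run = 3 ✓; GC 10/23 = 43.5% ✓ — passes.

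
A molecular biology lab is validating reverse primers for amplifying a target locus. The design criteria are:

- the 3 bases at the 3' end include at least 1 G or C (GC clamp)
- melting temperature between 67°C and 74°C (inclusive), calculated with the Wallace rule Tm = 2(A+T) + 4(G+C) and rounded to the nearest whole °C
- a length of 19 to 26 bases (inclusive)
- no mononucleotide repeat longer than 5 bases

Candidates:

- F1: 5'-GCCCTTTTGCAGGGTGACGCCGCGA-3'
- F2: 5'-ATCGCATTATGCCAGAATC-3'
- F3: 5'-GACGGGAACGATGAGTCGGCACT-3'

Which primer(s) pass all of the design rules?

F3 only.

F1 (25 nt, A=3 T=5 G=9 C=8): 3' end CGA has 2 G/C ✓; Tm = 2·8 + 4·17 = 84°C, outside 67–74°C ✗; length 25 ✓; longest run = 4 ✓ — fails.
F2 (19 nt, A=6 T=5 G=3 C=5): 3' end ATC has 1 G/C ✓; Tm = 2·11 + 4·8 = 54°C, outside 67–74°C ✗; length 19 ✓; longest run = 2 ✓ — fails.
F3 (23 nt, A=6 T=3 G=9 C=5): 3' end ACT has 1 G/C ✓; Tm = 2·9 + 4·14 = 74°C ✓; length 23 ✓; longest run = 3 ✓ — passes.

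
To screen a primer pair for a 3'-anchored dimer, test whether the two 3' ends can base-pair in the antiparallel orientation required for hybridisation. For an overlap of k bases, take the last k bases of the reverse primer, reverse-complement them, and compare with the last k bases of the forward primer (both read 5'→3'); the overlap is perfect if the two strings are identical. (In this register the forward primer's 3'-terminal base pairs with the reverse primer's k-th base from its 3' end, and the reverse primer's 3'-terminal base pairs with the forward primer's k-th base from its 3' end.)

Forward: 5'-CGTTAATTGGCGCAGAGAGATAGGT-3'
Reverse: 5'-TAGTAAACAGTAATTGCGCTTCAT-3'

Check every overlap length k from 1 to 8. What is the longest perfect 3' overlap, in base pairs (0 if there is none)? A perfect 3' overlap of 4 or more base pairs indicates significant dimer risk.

Longest perfect overlap: 0 complementary base pairs; below the dimer-risk threshold (threshold 4).

Last 8 bases (5'→3') — forward …AGATAGGT, reverse …CGCTTCAT.
Reverse complement of the reverse primer's last 8 bases: ATGAAGCG; its first k bases are the reverse complement of the reverse primer's last k bases, so a perfect k-base overlap needs the forward primer's last k bases to equal them.
Comparing (forward last k vs required): k=1: T vs A ✗; k=2: GT vs AT ✗; k=3: GGT vs ATG ✗; k=4: AGGT vs ATGA ✗; k=5: TAGGT vs ATGAA ✗; k=6: ATAGGT vs ATGAAG ✗; k=7: GATAGGT vs ATGAAGC ✗; k=8: AGATAGGT vs ATGAAGCG ✗.
No overlap length from 1 to 8 is perfect, so the longest perfect 3' overlap is 0.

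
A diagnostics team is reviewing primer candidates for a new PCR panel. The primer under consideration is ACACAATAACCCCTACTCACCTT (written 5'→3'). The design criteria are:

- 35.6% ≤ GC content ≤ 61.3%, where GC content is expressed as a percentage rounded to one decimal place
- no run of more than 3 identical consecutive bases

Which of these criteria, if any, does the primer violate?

Base counts: A=8, T=5, G=0, C=10 (length 23).
GC content: GC 10/23 = 43.5% ✓
homopolymer run: longest run = 4, exceeds 3 ✗

Fails: homopolymer run.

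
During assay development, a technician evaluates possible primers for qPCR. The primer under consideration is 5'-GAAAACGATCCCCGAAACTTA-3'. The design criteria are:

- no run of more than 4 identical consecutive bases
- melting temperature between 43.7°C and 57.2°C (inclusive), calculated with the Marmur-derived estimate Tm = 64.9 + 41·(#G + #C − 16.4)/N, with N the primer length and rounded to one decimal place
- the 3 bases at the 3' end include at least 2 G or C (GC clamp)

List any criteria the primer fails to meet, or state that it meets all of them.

Base counts: A=9, T=3, G=3, C=6 (length 21).
homopolymer run: longest run = 4 ✓
Tm: Tm = 64.9 + 41·(9 − 16.4)/21 = 50.5°C ✓
GC clamp: 3' end TTA has 0 G/C, need ≥2 ✗

Fails: GC clamp.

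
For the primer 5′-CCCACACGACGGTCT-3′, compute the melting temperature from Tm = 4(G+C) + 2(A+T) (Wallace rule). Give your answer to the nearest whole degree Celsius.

50°C

Base counts: A=3, T=2, G=3, C=7 (length 15).
Tm = 2·(3+2) + 4·(3+7) = 2·5 + 4·10 = 10 + 40 = 50°C.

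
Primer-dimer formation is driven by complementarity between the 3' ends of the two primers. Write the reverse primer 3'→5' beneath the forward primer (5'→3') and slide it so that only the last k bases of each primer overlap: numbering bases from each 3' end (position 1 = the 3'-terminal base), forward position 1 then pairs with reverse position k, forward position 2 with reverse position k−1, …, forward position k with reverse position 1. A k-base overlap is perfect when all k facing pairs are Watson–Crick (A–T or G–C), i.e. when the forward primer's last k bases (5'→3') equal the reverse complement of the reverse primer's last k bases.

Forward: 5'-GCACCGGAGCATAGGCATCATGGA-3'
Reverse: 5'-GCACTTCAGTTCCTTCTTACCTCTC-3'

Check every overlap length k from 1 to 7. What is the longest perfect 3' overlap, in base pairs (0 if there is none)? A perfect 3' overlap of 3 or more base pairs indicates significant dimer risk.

Last 7 bases (5'→3') — forward …TCATGGA, reverse …ACCTCTC.
Reverse complement of the reverse primer's last 7 bases: GAGAGGT; its first k bases are the reverse complement of the reverse primer's last k bases, so a perfect k-base overlap needs the forward primer's last k bases to equal them.
Comparing (forward last k vs required): k=1: A vs G ✗; k=2: GA vs GA ✓; k=3: GGA vs GAG ✗; k=4: TGGA vs GAGA ✗; k=5: ATGGA vs GAGAG ✗; k=6: CATGGA vs GAGAGG ✗; k=7: TCATGGA vs GAGAGGT ✗.
Only k = 2 is perfect, so the longest perfect 3' overlap is 2.

Longest perfect overlap: 2 complementary base pairs; below the dimer-risk threshold (threshold 3).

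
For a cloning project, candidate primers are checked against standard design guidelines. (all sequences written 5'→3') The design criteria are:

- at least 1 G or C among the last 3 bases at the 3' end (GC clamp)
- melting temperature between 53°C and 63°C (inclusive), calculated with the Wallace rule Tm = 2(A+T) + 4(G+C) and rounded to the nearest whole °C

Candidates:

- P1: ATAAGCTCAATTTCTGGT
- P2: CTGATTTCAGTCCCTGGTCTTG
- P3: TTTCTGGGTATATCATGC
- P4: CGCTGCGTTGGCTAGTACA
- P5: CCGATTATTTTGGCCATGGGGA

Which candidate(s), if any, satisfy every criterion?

P1 (18 nt, A=5 T=7 G=3 C=3): 3' end GGT has 2 G/C ✓; Tm = 2·12 + 4·6 = 48°C, outside 53–63°C ✗ — fails.
P2 (22 nt, A=2 T=9 G=5 C=6): 3' end TTG has 1 G/C ✓; Tm = 2·11 + 4·11 = 66°C, outside 53–63°C ✗ — fails.
P3 (18 nt, A=3 T=8 G=4 C=3): 3' end TGC has 2 G/C ✓; Tm = 2·11 + 4·7 = 50°C, outside 53–63°C ✗ — fails.
P4 (19 nt, A=3 T=5 G=6 C=5): 3' end ACA has 1 G/C ✓; Tm = 2·8 + 4·11 = 60°C ✓ — passes.
P5 (22 nt, A=4 T=7 G=7 C=4): 3' end GGA has 2 G/C ✓; Tm = 2·11 + 4·11 = 66°C, outside 53–63°C ✗ — fails.

P4 only.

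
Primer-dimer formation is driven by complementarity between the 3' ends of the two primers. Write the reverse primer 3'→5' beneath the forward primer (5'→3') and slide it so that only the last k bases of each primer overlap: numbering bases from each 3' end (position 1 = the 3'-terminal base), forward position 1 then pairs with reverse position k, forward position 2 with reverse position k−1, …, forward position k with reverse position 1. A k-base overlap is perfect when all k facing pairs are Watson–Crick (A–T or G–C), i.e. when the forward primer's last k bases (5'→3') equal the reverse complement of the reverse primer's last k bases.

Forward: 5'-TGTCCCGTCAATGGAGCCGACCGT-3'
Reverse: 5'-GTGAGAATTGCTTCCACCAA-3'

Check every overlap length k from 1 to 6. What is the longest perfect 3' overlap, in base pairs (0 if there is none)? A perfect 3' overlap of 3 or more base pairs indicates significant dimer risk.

Longest perfect overlap: 1 complementary base pair; below the dimer-risk threshold (threshold 3).

Last 6 bases (5'→3') — forward …GACCGT, reverse …CACCAA.
Reverse complement of the reverse primer's last 6 bases: TTGGTG; its first k bases are the reverse complement of the reverse primer's last k bases, so a perfect k-base overlap needs the forward primer's last k bases to equal them.
Comparing (forward last k vs required): k=1: T vs T ✓; k=2: GT vs TT ✗; k=3: CGT vs TTG ✗; k=4: CCGT vs TTGG ✗; k=5: ACCGT vs TTGGT ✗; k=6: GACCGT vs TTGGTG ✗.
Only k = 1 is perfect, so the longest perfect 3' overlap is 1.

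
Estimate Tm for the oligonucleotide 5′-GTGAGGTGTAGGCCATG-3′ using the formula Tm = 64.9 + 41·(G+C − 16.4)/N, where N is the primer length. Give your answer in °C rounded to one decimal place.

Base counts: A=3, T=4, G=8, C=2; G+C = 10, N = 17.
Tm = 64.9 + 41·(10 − 16.4)/17 = 64.9 + -262.40/17 = 49.5°C.

49.5°C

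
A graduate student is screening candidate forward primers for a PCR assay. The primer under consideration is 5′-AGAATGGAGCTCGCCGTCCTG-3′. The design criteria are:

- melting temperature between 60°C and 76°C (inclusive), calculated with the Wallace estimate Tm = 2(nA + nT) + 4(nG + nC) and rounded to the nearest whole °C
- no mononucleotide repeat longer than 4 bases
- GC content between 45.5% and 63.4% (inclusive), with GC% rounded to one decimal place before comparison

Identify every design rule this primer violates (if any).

Base counts: A=4, T=4, G=7, C=6 (length 21).
Tm: Tm = 2·8 + 4·13 = 68°C ✓
homopolymer run: longest run = 2 ✓
GC content: GC 13/21 = 61.9% ✓

Meets all criteria.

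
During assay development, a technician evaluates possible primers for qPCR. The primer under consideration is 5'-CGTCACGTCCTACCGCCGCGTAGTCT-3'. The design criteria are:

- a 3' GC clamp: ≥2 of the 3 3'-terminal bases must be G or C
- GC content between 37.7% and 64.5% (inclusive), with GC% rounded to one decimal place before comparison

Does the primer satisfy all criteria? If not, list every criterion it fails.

Base counts: A=3, T=6, G=6, C=11 (length 26).
GC clamp: 3' end TCT has 1 G/C, need ≥2 ✗
GC content: GC 17/26 = 65.4%, outside 37.7–64.5% ✗

Fails: GC clamp, GC content.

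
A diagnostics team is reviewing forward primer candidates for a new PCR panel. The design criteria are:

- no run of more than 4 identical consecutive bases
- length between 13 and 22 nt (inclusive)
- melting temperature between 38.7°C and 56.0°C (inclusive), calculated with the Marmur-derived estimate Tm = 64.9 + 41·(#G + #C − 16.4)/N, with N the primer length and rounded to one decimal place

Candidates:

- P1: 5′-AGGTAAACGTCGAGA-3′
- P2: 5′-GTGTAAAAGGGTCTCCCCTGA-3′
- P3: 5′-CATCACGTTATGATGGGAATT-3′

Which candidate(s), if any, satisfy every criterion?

P1, P2 and P3.

P1 (15 nt, A=6 T=2 G=5 C=2): longest run = 3 ✓; length 15 ✓; Tm = 64.9 + 41·(7 − 16.4)/15 = 39.2°C ✓ — passes.
P2 (21 nt, A=5 T=5 G=6 C=5): longest run = 4 ✓; length 21 ✓; Tm = 64.9 + 41·(11 − 16.4)/21 = 54.4°C ✓ — passes.
P3 (21 nt, A=6 T=7 G=5 C=3): longest run = 3 ✓; length 21 ✓; Tm = 64.9 + 41·(8 − 16.4)/21 = 48.5°C ✓ — passes.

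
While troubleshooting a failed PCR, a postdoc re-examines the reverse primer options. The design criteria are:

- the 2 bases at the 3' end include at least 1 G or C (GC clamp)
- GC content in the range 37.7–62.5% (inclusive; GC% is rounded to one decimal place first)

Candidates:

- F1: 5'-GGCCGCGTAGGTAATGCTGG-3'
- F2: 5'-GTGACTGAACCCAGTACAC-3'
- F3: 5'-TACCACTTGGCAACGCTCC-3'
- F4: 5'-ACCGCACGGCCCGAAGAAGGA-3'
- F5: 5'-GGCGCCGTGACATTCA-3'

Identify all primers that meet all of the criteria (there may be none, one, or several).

F1 (20 nt, A=3 T=4 G=9 C=4): 3' end GG has 2 G/C ✓; GC 13/20 = 65.0%, outside 37.7–62.5% ✗ — fails.
F2 (19 nt, A=6 T=3 G=4 C=6): 3' end AC has 1 G/C ✓; GC 10/19 = 52.6% ✓ — passes.
F3 (19 nt, A=4 T=4 G=3 C=8): 3' end CC has 2 G/C ✓; GC 11/19 = 57.9% ✓ — passes.
F4 (21 nt, A=7 T=0 G=7 C=7): 3' end GA has 1 G/C ✓; GC 14/21 = 66.7%, outside 37.7–62.5% ✗ — fails.
F5 (16 nt, A=3 T=3 G=5 C=5): 3' end CA has 1 G/C ✓; GC 10/16 = 62.5% ✓ — passes.

F2, F3 and F5.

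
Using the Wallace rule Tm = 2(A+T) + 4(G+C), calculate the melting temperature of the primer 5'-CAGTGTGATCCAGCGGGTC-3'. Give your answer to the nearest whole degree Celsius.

Base counts: A=3, T=4, G=7, C=5 (length 19).
Tm = 2·(3+4) + 4·(7+5) = 2·7 + 4·12 = 14 + 48 = 62°C.

62°C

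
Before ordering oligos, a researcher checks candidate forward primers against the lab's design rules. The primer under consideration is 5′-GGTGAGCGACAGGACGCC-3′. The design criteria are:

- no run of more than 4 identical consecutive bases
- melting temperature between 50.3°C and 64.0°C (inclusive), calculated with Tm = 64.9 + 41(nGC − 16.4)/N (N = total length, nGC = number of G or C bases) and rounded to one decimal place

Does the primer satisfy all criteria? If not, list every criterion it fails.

Meets all criteria.

Base counts: A=4, T=1, G=8, C=5 (length 18).
homopolymer run: longest run = 2 ✓
Tm: Tm = 64.9 + 41·(13 − 16.4)/18 = 57.2°C ✓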